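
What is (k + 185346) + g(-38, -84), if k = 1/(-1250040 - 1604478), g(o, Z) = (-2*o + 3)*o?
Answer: 520504230191/2854518 ≈ 1.8234e+5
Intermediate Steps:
g(o, Z) = o*(3 - 2*o) (g(o, Z) = (3 - 2*o)*o = o*(3 - 2*o))
k = -1/2854518 (k = 1/(-2854518) = -1/2854518 ≈ -3.5032e-7)
(k + 185346) + g(-38, -84) = (-1/2854518 + 185346) - 38*(3 - 2*(-38)) = 529073493227/2854518 - 38*(3 + 76) = 529073493227/2854518 - 38*79 = 529073493227/2854518 - 3002 = 520504230191/2854518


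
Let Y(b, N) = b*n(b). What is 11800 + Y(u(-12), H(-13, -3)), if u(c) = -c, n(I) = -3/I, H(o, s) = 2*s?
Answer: 11797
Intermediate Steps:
Y(b, N) = -3 (Y(b, N) = b*(-3/b) = -3)
11800 + Y(u(-12), H(-13, -3)) = 11800 - 3 = 11797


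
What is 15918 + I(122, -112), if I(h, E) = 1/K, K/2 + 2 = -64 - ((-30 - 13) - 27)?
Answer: 127345/8 ≈ 15918.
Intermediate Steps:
K = 8 (K = -4 + 2*(-64 - ((-30 - 13) - 27)) = -4 + 2*(-64 - (-43 - 27)) = -4 + 2*(-64 - 1*(-70)) = -4 + 2*(-64 + 70) = -4 + 2*6 = -4 + 12 = 8)
I(h, E) = 1/8
15918 + I(122, -112) = 15918 + 1/8 = 127345/8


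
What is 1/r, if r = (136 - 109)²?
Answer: 1/729 ≈ 0.0013717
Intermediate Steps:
r = 729 (r = 27² = 729)
1/r = 1/729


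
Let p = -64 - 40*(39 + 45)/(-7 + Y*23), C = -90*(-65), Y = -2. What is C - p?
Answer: 310082/53 ≈ 5850.6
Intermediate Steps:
C = 5850
p = -32/53 (p = -64 - 40*(39 + 45)/(-7 - 2*23) = -64 - 3360/(-7 - 46) = -64 - 3360/(-53) = -64 - 3360*(-1)/53 = -64 - 40*(-84/53) = -64 + 3360/53 = -32/53 ≈ -0.60377)
C - p = 5850 - 1*(-32/53) = 5850 + 32/53 = 310082/53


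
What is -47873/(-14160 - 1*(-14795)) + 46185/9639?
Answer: -144040124/2040255 ≈ -70.599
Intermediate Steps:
-47873/(-14160 - 1*(-14795)) + 46185/9639 = -47873/(-14160 + 14795) + 46185*(1/9639) = -47873/635 + 15395/3213 = -144040124/2040255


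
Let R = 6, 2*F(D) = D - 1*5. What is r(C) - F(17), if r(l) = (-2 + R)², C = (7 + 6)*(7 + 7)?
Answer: 10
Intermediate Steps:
C = 182 (C = 13*14 = 182)
F(D) = -5/2 + D/2 (F(D) = (D - 1*5)/2 = (D - 5)/2 = (-5 + D)/2 = -5/2 + D/2)
r(l) = 16 (r(l) = (-2 + 6)² = 4² = 16)
r(C) - F(17) = 16 - (-5/2 + (½)*17) = 16 - (-5/2 + 17/2) = 16 - 1*6 = 16 - 6 = 10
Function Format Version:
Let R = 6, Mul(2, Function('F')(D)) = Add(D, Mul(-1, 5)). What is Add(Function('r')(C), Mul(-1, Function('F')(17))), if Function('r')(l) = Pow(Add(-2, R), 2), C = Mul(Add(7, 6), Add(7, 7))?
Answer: 10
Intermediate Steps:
C = 182 (C = Mul(13, 14) = 182)
Function('F')(D) = Add(Rational(-5, 2), Mul(Rational(1, 2), D)) (Function('F')(D) = Mul(Rational(1, 2), Add(D, Mul(-1, 5))) = Mul(Rational(1, 2), Add(D, -5)) = Mul(Rational(1, 2), Add(-5, D)) = Add(Rational(-5, 2), Mul(Rational(1, 2), D)))
Function('r')(l) = 16 (Function('r')(l) = Pow(Add(-2, 6), 2) = Pow(4, 2) = 16)
Add(Function('r')(C), Mul(-1, Function('F')(17))) = Add(16, Mul(-1, Add(Rational(-5, 2), Mul(Rational(1, 2), 17)))) = Add(16, Mul(-1, Add(Rational(-5, 2), Rational(17, 2)))) = Add(16, Mul(-1, 6)) = Add(16, -6) = 10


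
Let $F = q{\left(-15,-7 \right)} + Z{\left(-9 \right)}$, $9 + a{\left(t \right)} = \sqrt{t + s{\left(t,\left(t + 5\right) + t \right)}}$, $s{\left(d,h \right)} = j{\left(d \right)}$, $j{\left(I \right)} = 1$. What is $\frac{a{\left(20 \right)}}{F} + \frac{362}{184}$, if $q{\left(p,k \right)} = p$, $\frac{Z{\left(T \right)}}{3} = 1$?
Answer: $\frac{125}{46} - \frac{\sqrt{21}}{12} \approx 2.3355$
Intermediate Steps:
$Z{\left(T \right)} = 3$ ($Z{\left(T \right)} = 3 \cdot 1 = 3$)
$s{\left(d,h \right)} = 1$
$a{\left(t \right)} = -9 + \sqrt{1 + t}$ ($a{\left(t \right)} = -9 + \sqrt{t + 1} = -9 + \sqrt{1 + t}$)
$F = -12$ ($F = -15 + 3 = -12$)
$\frac{a{\left(20 \right)}}{F} + \frac{362}{184} = \frac{-9 + \sqrt{1 + 20}}{-12} + \frac{362}{184} = \left(-9 + \sqrt{21}\right) \left(- \frac{1}{12}\right) + 362 \cdot \frac{1}{184} = \left(\frac{3}{4} - \frac{\sqrt{21}}{12}\right) + \frac{181}{92} = \frac{125}{46} - \frac{\sqrt{21}}{12}$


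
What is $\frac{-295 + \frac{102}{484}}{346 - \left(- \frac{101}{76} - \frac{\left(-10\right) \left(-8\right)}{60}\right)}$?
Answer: $- \frac{8132646}{9618895} \approx -0.84549$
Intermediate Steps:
$\frac{-295 + \frac{102}{484}}{346 - \left(- \frac{101}{76} - \frac{\left(-10\right) \left(-8\right)}{60}\right)} = \frac{-295 + 102 \cdot \frac{1}{484}}{346 + \left(80 \cdot \frac{1}{60} - - \frac{101}{76}\right)} = \frac{-295 + \frac{51}{242}}{346 + \left(\frac{4}{3} + \frac{101}{76}\right)} = - \frac{71339}{242 \left(346 + \frac{607}{228}\right)} = - \frac{71339}{242 \cdot \frac{79495}{228}} = \left(- \frac{71339}{242}\right) \frac{228}{79495} = - \frac{8132646}{9618895}$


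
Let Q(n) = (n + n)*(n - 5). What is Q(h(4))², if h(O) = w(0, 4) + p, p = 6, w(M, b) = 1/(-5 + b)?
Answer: 0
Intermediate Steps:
h(O) = 5 (h(O) = 1/(-5 + 4) + 6 = 1/(-1) + 6 = -1 + 6 = 5)
Q(n) = 2*n*(-5 + n) (Q(n) = (2*n)*(-5 + n) = 2*n*(-5 + n))
Q(h(4))² = (2*5*(-5 + 5))² = (2*5*0)² = 0² = 0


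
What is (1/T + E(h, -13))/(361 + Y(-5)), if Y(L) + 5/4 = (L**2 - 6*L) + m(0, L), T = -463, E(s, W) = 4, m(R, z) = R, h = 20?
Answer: 2468/256039 ≈ 0.0096392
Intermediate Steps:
Y(L) = -5/4 + L**2 - 6*L (Y(L) = -5/4 + ((L**2 - 6*L) + 0) = -5/4 + (L**2 - 6*L) = -5/4 + L**2 - 6*L)
(1/T + E(h, -13))/(361 + Y(-5)) = (1/(-463) + 4)/(361 + (-5/4 + (-5)**2 - 6*(-5))) = (-1/463 + 4)/(361 + (-5/4 + 25 + 30)) = 1851/(463*(361 + 215/4)) = 1851/(463*(1659/4)) = (1851/463)*(4/1659) = 2468/256039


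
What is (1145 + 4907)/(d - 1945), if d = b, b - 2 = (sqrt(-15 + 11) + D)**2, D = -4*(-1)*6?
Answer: -2765764/629619 - 193664*I/629619 ≈ -4.3928 - 0.30759*I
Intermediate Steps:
D = 24 (D = 4*6 = 24)
b = 2 + (24 + 2*I)**2 (b = 2 + (sqrt(-15 + 11) + 24)**2 = 2 + (sqrt(-4) + 24)**2 = 2 + (2*I + 24)**2 = 2 + (24 + 2*I)**2 ≈ 574.0 + 96.0*I)
d = 574 + 96*I ≈ 574.0 + 96.0*I
(1145 + 4907)/(d - 1945) = (1145 + 4907)/((574 + 96*I) - 1945) = 6052/(-1371 + 96*I) = 6052*((-1371 - 96*I)/1888857) = 6052*(-1371 - 96*I)/1888857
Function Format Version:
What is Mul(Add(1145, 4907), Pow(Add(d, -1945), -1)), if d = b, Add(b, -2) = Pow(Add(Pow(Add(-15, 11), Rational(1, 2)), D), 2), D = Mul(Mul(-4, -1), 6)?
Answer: Add(Rational(-2765764, 629619), Mul(Rational(-193664, 629619), I)) ≈ Add(-4.3928, Mul(-0.30759, I))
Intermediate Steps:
D = 24 (D = Mul(4, 6) = 24)
b = Add(2, Pow(Add(24, Mul(2, I)), 2)) (b = Add(2, Pow(Add(Pow(Add(-15, 11), Rational(1, 2)), 24), 2)) = Add(2, Pow(Add(Pow(-4, Rational(1, 2)), 24), 2)) = Add(2, Pow(Add(Mul(2, I), 24), 2)) = Add(2, Pow(Add(24, Mul(2, I)), 2)) ≈ Add(574.00, Mul(96.000, I)))
d = Add(574, Mul(96, I)) ≈ Add(574.00, Mul(96.000, I))
Mul(Add(1145, 4907), Pow(Add(d, -1945), -1)) = Mul(Add(1145, 4907), Pow(Add(Add(574, Mul(96, I)), -1945), -1)) = Mul(6052, Pow(Add(-1371, Mul(96, I)), -1)) = Mul(6052, Mul(Rational(1, 1888857), Add(-1371, Mul(-96, I)))) = Mul(Rational(6052, 1888857), Add(-1371, Mul(-96, I)))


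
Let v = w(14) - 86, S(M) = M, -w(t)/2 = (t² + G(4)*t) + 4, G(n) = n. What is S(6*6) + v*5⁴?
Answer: -373714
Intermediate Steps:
w(t) = -8 - 8*t - 2*t² (w(t) = -2*((t² + 4*t) + 4) = -2*(4 + t² + 4*t) = -8 - 8*t - 2*t²)
v = -598 (v = (-8 - 8*14 - 2*14²) - 86 = (-8 - 112 - 2*196) - 86 = (-8 - 112 - 392) - 86 = -512 - 86 = -598)
S(6*6) + v*5⁴ = 6*6 - 598*5⁴ = 36 - 598*625 = 36 - 373750 = -373714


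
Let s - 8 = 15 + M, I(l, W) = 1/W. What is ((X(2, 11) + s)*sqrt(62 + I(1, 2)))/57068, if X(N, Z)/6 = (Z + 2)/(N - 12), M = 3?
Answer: 91*sqrt(10)/114136 ≈ 0.0025213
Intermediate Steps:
X(N, Z) = 6*(2 + Z)/(-12 + N) (X(N, Z) = 6*((Z + 2)/(N - 12)) = 6*((2 + Z)/(-12 + N)) = 6*(2 + Z)/(-12 + N))
s = 26 (s = 8 + (15 + 3) = 8 + 18 = 26)
((X(2, 11) + s)*sqrt(62 + I(1, 2)))/57068 = ((6*(2 + 11)/(-12 + 2) + 26)*sqrt(62 + 1/2))/57068 = ((6*13/(-10) + 26)*sqrt(62 + 1/2))*(1/57068) = ((6*(-1/10)*13 + 26)*sqrt(125/2))*(1/57068) = ((-39/5 + 26)*(5*sqrt(10)/2))*(1/57068) = (91*(5*sqrt(10)/2)/5)*(1/57068) = (91*sqrt(10)/2)*(1/57068) = 91*sqrt(10)/114136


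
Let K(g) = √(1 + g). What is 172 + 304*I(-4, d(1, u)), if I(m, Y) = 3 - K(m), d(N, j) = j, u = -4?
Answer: 1084 - 304*I*√3 ≈ 1084.0 - 526.54*I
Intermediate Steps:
I(m, Y) = 3 - √(1 + m)
172 + 304*I(-4, d(1, u)) = 172 + 304*(3 - √(1 - 4)) = 172 + 304*(3 - √(-3)) = 172 + 304*(3 - I*√3) = 172 + (912 - 304*I*√3) = 1084 - 304*I*√3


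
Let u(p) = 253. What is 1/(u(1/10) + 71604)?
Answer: 1/71857 ≈ 1.3917e-5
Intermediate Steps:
1/(u(1/10) + 71604) = 1/(253 + 71604) = 1/71857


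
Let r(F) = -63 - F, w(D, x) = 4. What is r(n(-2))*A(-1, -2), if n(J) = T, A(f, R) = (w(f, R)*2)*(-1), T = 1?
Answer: 512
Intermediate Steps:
A(f, R) = -8 (A(f, R) = (4*2)*(-1) = 8*(-1) = -8)
n(J) = 1
r(n(-2))*A(-1, -2) = (-63 - 1*1)*(-8) = (-63 - 1)*(-8) = -64*(-8) = 512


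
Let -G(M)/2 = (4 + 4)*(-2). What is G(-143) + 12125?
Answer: 12157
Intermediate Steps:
G(M) = 32 (G(M) = -2*(4 + 4)*(-2) = -16*(-2) = -2*(-16) = 32)
G(-143) + 12125 = 32 + 12125 = 12157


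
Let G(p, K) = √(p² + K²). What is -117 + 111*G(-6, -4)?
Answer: -117 + 222*√13 ≈ 683.43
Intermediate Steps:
G(p, K) = √(K² + p²)
-117 + 111*G(-6, -4) = -117 + 111*√((-4)² + (-6)²) = -117 + 111*√(16 + 36) = -117 + 111*√52 = -117 + 111*(2*√13) = -117 + 222*√13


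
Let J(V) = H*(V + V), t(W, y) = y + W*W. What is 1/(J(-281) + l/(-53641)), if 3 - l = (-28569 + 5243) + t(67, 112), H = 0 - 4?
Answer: 53641/120566240 ≈ 0.00044491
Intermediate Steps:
t(W, y) = y + W²
H = -4
l = 18728 (l = 3 - ((-28569 + 5243) + (112 + 67²)) = 3 - (-23326 + (112 + 4489)) = 3 - (-23326 + 4601) = 3 - 1*(-18725) = 3 + 18725 = 18728)
J(V) = -8*V (J(V) = -4*(V + V) = -8*V)
1/(J(-281) + l/(-53641)) = 1/(-8*(-281) + 18728/(-53641)) = 1/(2248 + 18728*(-1/53641)) = 1/(2248 - 18728/53641) = 1/(120566240/53641) = 53641/120566240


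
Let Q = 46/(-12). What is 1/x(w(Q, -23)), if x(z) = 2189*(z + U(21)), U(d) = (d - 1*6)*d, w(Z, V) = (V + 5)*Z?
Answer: 1/840576 ≈ 1.1897e-6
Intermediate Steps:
Q = -23/6 (Q = 46*(-1/12) = -23/6 ≈ -3.8333)
w(Z, V) = Z*(5 + V) (w(Z, V) = (5 + V)*Z = Z*(5 + V))
U(d) = d*(-6 + d) (U(d) = (d - 6)*d = (-6 + d)*d = d*(-6 + d))
x(z) = 689535 + 2189*z (x(z) = 2189*(z + 21*(-6 + 21)) = 2189*(z + 21*15) = 2189*(z + 315) = 2189*(315 + z) = 689535 + 2189*z)
1/x(w(Q, -23)) = 1/(689535 + 2189*(-23*(5 - 23)/6)) = 1/(689535 + 2189*(-23/6*(-18))) = 1/(689535 + 2189*69) = 1/(689535 + 151041) = 1/840576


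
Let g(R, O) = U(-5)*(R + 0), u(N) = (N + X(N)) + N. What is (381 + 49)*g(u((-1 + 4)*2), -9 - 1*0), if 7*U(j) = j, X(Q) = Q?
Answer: -38700/7 ≈ -5528.6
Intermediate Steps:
U(j) = j/7
u(N) = 3*N (u(N) = (N + N) + N = 2*N + N = 3*N)
g(R, O) = -5*R/7 (g(R, O) = ((⅐)*(-5))*(R + 0) = -5*R/7)
(381 + 49)*g(u((-1 + 4)*2), -9 - 1*0) = (381 + 49)*(-15*(-1 + 4)*2/7) = 430*(-15*3*2/7) = 430*(-15*6/7) = 430*(-5/7*18) = 430*(-90/7) = -38700/7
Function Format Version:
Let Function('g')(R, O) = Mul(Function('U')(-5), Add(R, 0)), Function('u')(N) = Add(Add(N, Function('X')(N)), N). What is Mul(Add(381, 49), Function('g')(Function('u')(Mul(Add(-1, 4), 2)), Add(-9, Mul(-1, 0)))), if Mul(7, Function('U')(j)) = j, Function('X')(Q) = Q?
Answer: Rational(-38700, 7) ≈ -5528.6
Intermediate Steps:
Function('U')(j) = Mul(Rational(1, 7), j)
Function('u')(N) = Mul(3, N) (Function('u')(N) = Add(Add(N, N), N) = Add(Mul(2, N), N) = Mul(3, N))
Function('g')(R, O) = Mul(Rational(-5, 7), R) (Function('g')(R, O) = Mul(Mul(Rational(1, 7), -5), Add(R, 0)) = Mul(Rational(-5, 7), R))
Mul(Add(381, 49), Function('g')(Function('u')(Mul(Add(-1, 4), 2)), Add(-9, Mul(-1, 0)))) = Mul(Add(381, 49), Mul(Rational(-5, 7), Mul(3, Mul(Add(-1, 4), 2)))) = Mul(430, Mul(Rational(-5, 7), Mul(3, Mul(3, 2)))) = Mul(430, Mul(Rational(-5, 7), Mul(3, 6))) = Mul(430, Mul(Rational(-5, 7), 18)) = Mul(430, Rational(-90, 7)) = Rational(-38700, 7)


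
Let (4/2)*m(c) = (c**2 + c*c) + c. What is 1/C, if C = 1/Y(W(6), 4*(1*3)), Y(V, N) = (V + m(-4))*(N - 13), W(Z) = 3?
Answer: -17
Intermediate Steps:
m(c) = c**2 + c/2 (m(c) = ((c**2 + c*c) + c)/2 = ((c**2 + c**2) + c)/2 = (2*c**2 + c)/2 = (c + 2*c**2)/2 = c**2 + c/2)
Y(V, N) = (-13 + N)*(14 + V) (Y(V, N) = (V - 4*(1/2 - 4))*(N - 13) = (V - 4*(-7/2))*(-13 + N) = (V + 14)*(-13 + N) = (14 + V)*(-13 + N) = (-13 + N)*(14 + V))
C = -1/17 (C = 1/(-182 - 13*3 + 14*(4*(1*3)) + (4*(1*3))*3) = 1/(-182 - 39 + 14*(4*3) + (4*3)*3) = 1/(-182 - 39 + 14*12 + 12*3) = 1/(-182 - 39 + 168 + 36) = 1/(-17) = -1/17 ≈ -0.058824)
1/C = 1/(-1/17) = -17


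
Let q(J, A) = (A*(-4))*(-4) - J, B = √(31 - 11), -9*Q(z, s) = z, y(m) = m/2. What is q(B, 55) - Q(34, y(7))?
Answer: 7954/9 - 2*√5 ≈ 879.31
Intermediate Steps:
y(m) = m/2 (y(m) = m*(½) = m/2)
Q(z, s) = -z/9
B = 2*√5 (B = √20 = 2*√5 ≈ 4.4721)
q(J, A) = -J + 16*A (q(J, A) = -4*A*(-4) - J = 16*A - J = -J + 16*A)
q(B, 55) - Q(34, y(7)) = (-2*√5 + 16*55) - (-1)*34/9 = (-2*√5 + 880) - 1*(-34/9) = (880 - 2*√5) + 34/9 = 7954/9 - 2*√5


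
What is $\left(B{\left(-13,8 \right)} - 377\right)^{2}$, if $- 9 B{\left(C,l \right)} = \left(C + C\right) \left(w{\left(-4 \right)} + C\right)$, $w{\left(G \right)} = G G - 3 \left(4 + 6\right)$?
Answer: $207025$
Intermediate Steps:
$w{\left(G \right)} = -30 + G^{2}$ ($w{\left(G \right)} = G^{2} - 30 = -30 + G^{2}$)
$B{\left(C,l \right)} = - \frac{2 C \left(-14 + C\right)}{9}$ ($B{\left(C,l \right)} = - \frac{\left(C + C\right) \left(\left(-30 + \left(-4\right)^{2}\right) + C\right)}{9} = - \frac{2 C \left(\left(-30 + 16\right) + C\right)}{9} = - \frac{2 C \left(-14 + C\right)}{9}$)
$\left(B{\left(-13,8 \right)} - 377\right)^{2} = \left(\frac{2}{9} \left(-13\right) \left(14 - -13\right) - 377\right)^{2} = \left(\frac{2}{9} \left(-13\right) \left(14 + 13\right) - 377\right)^{2} = \left(\frac{2}{9} \left(-13\right) 27 - 377\right)^{2} = \left(-78 - 377\right)^{2} = \left(-455\right)^{2} = 207025$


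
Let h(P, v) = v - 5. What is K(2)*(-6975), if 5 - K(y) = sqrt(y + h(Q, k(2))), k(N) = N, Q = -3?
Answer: -34875 + 6975*I ≈ -34875.0 + 6975.0*I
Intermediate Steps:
h(P, v) = -5 + v
K(y) = 5 - sqrt(-3 + y) (K(y) = 5 - sqrt(y + (-5 + 2)) = 5 - sqrt(y - 3) = 5 - sqrt(-3 + y))
K(2)*(-6975) = (5 - sqrt(-3 + 2))*(-6975) = (5 - sqrt(-1))*(-6975) = (5 - I)*(-6975) = -34875 + 6975*I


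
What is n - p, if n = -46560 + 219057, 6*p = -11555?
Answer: 1046537/6 ≈ 1.7442e+5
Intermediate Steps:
p = -11555/6 (p = (1/6)*(-11555) = -11555/6 ≈ -1925.8)
n = 172497
n - p = 172497 - 1*(-11555/6) = 172497 + 11555/6 = 1046537/6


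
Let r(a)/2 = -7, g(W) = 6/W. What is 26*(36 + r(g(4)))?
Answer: 572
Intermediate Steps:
r(a) = -14 (r(a) = 2*(-7) = -14)
26*(36 + r(g(4))) = 26*(36 - 14) = 26*22 = 572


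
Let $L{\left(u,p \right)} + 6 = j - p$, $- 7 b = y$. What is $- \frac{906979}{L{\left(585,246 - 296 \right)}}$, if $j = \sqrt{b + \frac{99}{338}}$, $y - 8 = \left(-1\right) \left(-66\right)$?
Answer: $- \frac{94420141816}{4604895} + \frac{11790727 i \sqrt{340466}}{4604895} \approx -20504.0 + 1494.0 i$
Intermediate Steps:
$y = 74$ ($y = 8 - -66 = 8 + 66 = 74$)
$b = - \frac{74}{7}$ ($b = \left(- \frac{1}{7}\right) 74 = - \frac{74}{7} \approx -10.571$)
$j = \frac{i \sqrt{340466}}{182}$ ($j = \sqrt{- \frac{74}{7} + \frac{99}{338}} = \sqrt{- \frac{24319}{2366}} = \frac{i \sqrt{340466}}{182} \approx 3.206 i$)
$L{\left(u,p \right)} = -6 - p + \frac{i \sqrt{340466}}{182}$ ($L{\left(u,p \right)} = -6 - \left(p - \frac{i \sqrt{340466}}{182}\right) = -6 - p + \frac{i \sqrt{340466}}{182}$)
$- \frac{906979}{L{\left(585,246 - 296 \right)}} = - \frac{906979}{-6 - \left(246 - 296\right) + \frac{i \sqrt{340466}}{182}} = - \frac{906979}{-6 - -50 + \frac{i \sqrt{340466}}{182}} = - \frac{906979}{-6 + 50 + \frac{i \sqrt{340466}}{182}} = - \frac{906979}{44 + \frac{i \sqrt{340466}}{182}}$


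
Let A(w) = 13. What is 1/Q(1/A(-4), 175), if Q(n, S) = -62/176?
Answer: -88/31 ≈ -2.8387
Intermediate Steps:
Q(n, S) = -31/88 (Q(n, S) = -62*1/176 = -31/88)
1/Q(1/A(-4), 175) = 1/(-31/88) = -88/31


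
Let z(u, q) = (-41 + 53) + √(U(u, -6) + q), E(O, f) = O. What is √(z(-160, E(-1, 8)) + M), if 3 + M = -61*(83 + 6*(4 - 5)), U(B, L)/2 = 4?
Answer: √(-4688 + √7) ≈ 68.45*I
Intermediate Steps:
U(B, L) = 8 (U(B, L) = 2*4 = 8)
M = -4700 (M = -3 - 61*(83 + 6*(4 - 5)) = -3 - 61*(83 + 6*(-1)) = -3 - 61*(83 - 6) = -3 - 61*77 = -3 - 4697 = -4700)
z(u, q) = 12 + √(8 + q) (z(u, q) = (-41 + 53) + √(8 + q) = 12 + √(8 + q))
√(z(-160, E(-1, 8)) + M) = √((12 + √(8 - 1)) - 4700) = √((12 + √7) - 4700) = √(-4688 + √7)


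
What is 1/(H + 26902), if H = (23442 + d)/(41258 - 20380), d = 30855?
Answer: 20878/561714253 ≈ 3.7168e-5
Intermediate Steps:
H = 54297/20878 (H = (23442 + 30855)/(41258 - 20380) = 54297/20878 ≈ 2.6007)
1/(H + 26902) = 1/(54297/20878 + 26902) = 1/(561714253/20878) = 20878/561714253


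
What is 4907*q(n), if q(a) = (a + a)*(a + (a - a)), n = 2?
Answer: 39256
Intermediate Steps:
q(a) = 2*a² (q(a) = (2*a)*(a + 0) = (2*a)*a = 2*a²)
4907*q(n) = 4907*(2*2²) = 4907*(2*4) = 4907*8 = 39256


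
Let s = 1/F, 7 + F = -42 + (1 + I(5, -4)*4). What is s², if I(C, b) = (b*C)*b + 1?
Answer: 1/76176 ≈ 1.3127e-5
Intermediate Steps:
I(C, b) = 1 + C*b² (I(C, b) = (C*b)*b + 1 = C*b² + 1 = 1 + C*b²)
F = 276 (F = -7 + (-42 + (1 + (1 + 5*(-4)²)*4)) = -7 + (-42 + (1 + (1 + 5*16)*4)) = -7 + (-42 + (1 + (1 + 80)*4)) = -7 + (-42 + (1 + 81*4)) = -7 + (-42 + (1 + 324)) = -7 + (-42 + 325) = -7 + 283 = 276)
s = 1/276 ≈ 0.0036232
s² = (1/276)² = 1/76176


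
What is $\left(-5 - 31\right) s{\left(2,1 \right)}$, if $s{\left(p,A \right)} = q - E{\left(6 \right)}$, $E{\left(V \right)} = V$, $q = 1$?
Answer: $180$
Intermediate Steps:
$s{\left(p,A \right)} = -5$ ($s{\left(p,A \right)} = 1 - 6 = -5$)
$\left(-5 - 31\right) s{\left(2,1 \right)} = \left(-5 - 31\right) \left(-5\right) = \left(-36\right) \left(-5\right) = 180$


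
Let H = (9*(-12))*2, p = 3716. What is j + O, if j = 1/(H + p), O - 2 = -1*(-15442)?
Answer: 54054001/3500 ≈ 15444.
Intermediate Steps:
O = 15444 (O = 2 - 1*(-15442) = 2 + 15442 = 15444)
H = -216 (H = -108*2 = -216)
j = 1/3500 (j = 1/(-216 + 3716) = 1/3500 ≈ 0.00028571)
j + O = 1/3500 + 15444 = 54054001/3500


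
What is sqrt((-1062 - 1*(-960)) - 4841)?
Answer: I*sqrt(4943) ≈ 70.307*I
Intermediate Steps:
sqrt((-1062 - 1*(-960)) - 4841) = sqrt((-1062 + 960) - 4841) = sqrt(-102 - 4841) = sqrt(-4943) = I*sqrt(4943)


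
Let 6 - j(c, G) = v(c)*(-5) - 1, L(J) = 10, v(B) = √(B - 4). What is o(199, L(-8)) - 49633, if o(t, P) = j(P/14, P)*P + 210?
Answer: -49353 + 50*I*√161/7 ≈ -49353.0 + 90.633*I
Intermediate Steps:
v(B) = √(-4 + B)
j(c, G) = 7 + 5*√(-4 + c) (j(c, G) = 6 - (√(-4 + c)*(-5) - 1) = 6 - (-5*√(-4 + c) - 1) = 6 - (-1 - 5*√(-4 + c)) = 6 + (1 + 5*√(-4 + c)) = 7 + 5*√(-4 + c))
o(t, P) = 210 + P*(7 + 5*√(-4 + P/14)) (o(t, P) = (7 + 5*√(-4 + P/14))*P + 210 = P*(7 + 5*√(-4 + P/14)) + 210 = 210 + P*(7 + 5*√(-4 + P/14)))
o(199, L(-8)) - 49633 = (210 + (1/14)*10*(98 + 5*√(-784 + 14*10))) - 49633 = (210 + (1/14)*10*(98 + 5*√(-784 + 140))) - 49633 = (210 + (1/14)*10*(98 + 5*√(-644))) - 49633 = (210 + (1/14)*10*(98 + 5*(2*I*√161))) - 49633 = (210 + (1/14)*10*(98 + 10*I*√161)) - 49633 = (210 + (70 + 50*I*√161/7)) - 49633 = (280 + 50*I*√161/7) - 49633 = -49353 + 50*I*√161/7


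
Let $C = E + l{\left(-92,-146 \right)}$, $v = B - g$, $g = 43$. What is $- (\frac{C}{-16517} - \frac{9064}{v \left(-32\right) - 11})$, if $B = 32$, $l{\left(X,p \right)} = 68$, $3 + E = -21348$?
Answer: $\frac{12950235}{512027} \approx 25.292$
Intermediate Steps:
$E = -21351$ ($E = -3 - 21348 = -21351$)
$v = -11$ ($v = 32 - 43 = -11$)
$C = -21283$ ($C = -21351 + 68 = -21283$)
$- (\frac{C}{-16517} - \frac{9064}{v \left(-32\right) - 11}) = - (- \frac{21283}{-16517} - \frac{9064}{\left(-11\right) \left(-32\right) - 11}) = - (\left(-21283\right) \left(- \frac{1}{16517}\right) - \frac{9064}{352 - 11}) = - (\frac{21283}{16517} - \frac{9064}{341}) = - (\frac{21283}{16517} - \frac{824}{31}) = \left(-1\right) \left(- \frac{12950235}{512027}\right) = \frac{12950235}{512027}$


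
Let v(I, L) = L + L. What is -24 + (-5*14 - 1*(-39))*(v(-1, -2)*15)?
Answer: 1836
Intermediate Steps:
v(I, L) = 2*L
-24 + (-5*14 - 1*(-39))*(v(-1, -2)*15) = -24 + (-5*14 - 1*(-39))*((2*(-2))*15) = -24 + (-70 + 39)*(-4*15) = -24 - 31*(-60) = -24 + 1860 = 1836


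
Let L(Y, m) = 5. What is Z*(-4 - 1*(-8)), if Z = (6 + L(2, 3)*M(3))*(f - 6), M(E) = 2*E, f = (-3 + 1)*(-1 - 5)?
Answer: 864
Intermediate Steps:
f = 12 (f = -2*(-6) = 12)
Z = 216 (Z = (6 + 5*(2*3))*(12 - 6) = (6 + 5*6)*6 = (6 + 30)*6 = 36*6 = 216)
Z*(-4 - 1*(-8)) = 216*(-4 - 1*(-8)) = 216*(-4 + 8) = 216*4 = 864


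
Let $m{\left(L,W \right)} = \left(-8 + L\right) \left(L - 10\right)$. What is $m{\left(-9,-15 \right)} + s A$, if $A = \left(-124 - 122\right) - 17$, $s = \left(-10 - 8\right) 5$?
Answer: $23993$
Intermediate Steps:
$s = -90$ ($s = \left(-18\right) 5 = -90$)
$A = -263$ ($A = -246 - 17 = -263$)
$m{\left(L,W \right)} = \left(-10 + L\right) \left(-8 + L\right)$ ($m{\left(L,W \right)} = \left(-8 + L\right) \left(-10 + L\right) = \left(-10 + L\right) \left(-8 + L\right)$)
$m{\left(-9,-15 \right)} + s A = \left(80 + \left(-9\right)^{2} - -162\right) - -23670 = \left(80 + 81 + 162\right) + 23670 = 323 + 23670 = 23993$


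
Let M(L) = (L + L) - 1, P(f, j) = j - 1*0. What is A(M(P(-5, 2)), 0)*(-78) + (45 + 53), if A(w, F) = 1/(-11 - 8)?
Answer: 1940/19 ≈ 102.11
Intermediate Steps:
P(f, j) = j (P(f, j) = j + 0 = j)
M(L) = -1 + 2*L (M(L) = 2*L - 1 = -1 + 2*L)
A(w, F) = -1/19 (A(w, F) = 1/(-19) = -1/19)
A(M(P(-5, 2)), 0)*(-78) + (45 + 53) = -1/19*(-78) + (45 + 53) = 78/19 + 98 = 1940/19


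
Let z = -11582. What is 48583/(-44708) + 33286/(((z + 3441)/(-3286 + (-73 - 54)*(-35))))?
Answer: -1725161929795/363967828 ≈ -4739.9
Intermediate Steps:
48583/(-44708) + 33286/(((z + 3441)/(-3286 + (-73 - 54)*(-35)))) = 48583/(-44708) + 33286/(((-11582 + 3441)/(-3286 + (-73 - 54)*(-35)))) = 48583*(-1/44708) + 33286/((-8141/(-3286 - 127*(-35)))) = -48583/44708 + 33286/((-8141/(-3286 + 4445))) = -48583/44708 + 33286/((-8141/1159)) = -48583/44708 + 33286/((-8141*1/1159)) = -48583/44708 + 33286/(-8141/1159) = -48583/44708 + 33286*(-1159/8141) = -48583/44708 - 38578474/8141 = -1725161929795/363967828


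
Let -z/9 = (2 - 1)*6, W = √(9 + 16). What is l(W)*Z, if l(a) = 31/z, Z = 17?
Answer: -527/54 ≈ -9.7593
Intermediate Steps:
W = 5 (W = √25 = 5)
z = -54 (z = -9*(2 - 1)*6 = -9*6 = -54)
l(a) = -31/54 (l(a) = 31/(-54) = 31*(-1/54) = -31/54)
l(W)*Z = -31/54*17 = -527/54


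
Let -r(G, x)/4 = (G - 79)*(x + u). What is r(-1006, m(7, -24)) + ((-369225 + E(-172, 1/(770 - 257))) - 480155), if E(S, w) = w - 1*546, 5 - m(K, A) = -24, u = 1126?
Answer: 2135503063/513 ≈ 4.1628e+6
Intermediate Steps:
m(K, A) = 29 (m(K, A) = 5 - 1*(-24) = 5 + 24 = 29)
E(S, w) = -546 + w (E(S, w) = w - 546 = -546 + w)
r(G, x) = -4*(-79 + G)*(1126 + x) (r(G, x) = -4*(G - 79)*(x + 1126) = -4*(-79 + G)*(1126 + x))
r(-1006, m(7, -24)) + ((-369225 + E(-172, 1/(770 - 257))) - 480155) = (355816 - 4504*(-1006) + 316*29 - 4*(-1006)*29) + ((-369225 + (-546 + 1/(770 - 257))) - 480155) = (355816 + 4531024 + 9164 + 116696) + ((-369225 + (-546 + 1/513)) - 480155) = 5012700 + ((-369225 + (-546 + 1/513)) - 480155) = 5012700 + ((-369225 - 280097/513) - 480155) = 5012700 + (-189692522/513 - 480155) = 5012700 - 436012037/513 = 2135503063/513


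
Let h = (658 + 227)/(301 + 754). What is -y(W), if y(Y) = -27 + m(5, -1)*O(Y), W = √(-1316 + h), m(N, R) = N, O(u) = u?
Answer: 27 - 5*I*√58552289/211 ≈ 27.0 - 181.33*I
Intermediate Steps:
h = 177/211 (h = 885/1055 = 885*(1/1055) = 177/211 ≈ 0.83886)
W = I*√58552289/211 (W = √(-1316 + 177/211) = √(-277499/211) = I*√58552289/211 ≈ 36.265*I)
y(Y) = -27 + 5*Y
-y(W) = -(-27 + 5*(I*√58552289/211)) = -(-27 + 5*I*√58552289/211) = 27 - 5*I*√58552289/211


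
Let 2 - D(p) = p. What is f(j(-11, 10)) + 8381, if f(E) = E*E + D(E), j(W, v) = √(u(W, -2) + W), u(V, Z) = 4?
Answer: 8376 - I*√7 ≈ 8376.0 - 2.6458*I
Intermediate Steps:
D(p) = 2 - p
j(W, v) = √(4 + W)
f(E) = 2 + E² - E (f(E) = E*E + (2 - E) = E² + (2 - E) = 2 + E² - E)
f(j(-11, 10)) + 8381 = (2 + (√(4 - 11))² - √(4 - 11)) + 8381 = (2 + (√(-7))² - √(-7)) + 8381 = (2 + (I*√7)² - I*√7) + 8381 = (2 - 7 - I*√7) + 8381 = (-5 - I*√7) + 8381 = 8376 - I*√7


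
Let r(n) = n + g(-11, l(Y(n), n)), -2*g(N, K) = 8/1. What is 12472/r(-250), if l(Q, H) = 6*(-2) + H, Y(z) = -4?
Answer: -6236/127 ≈ -49.102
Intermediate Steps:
l(Q, H) = -12 + H
g(N, K) = -4 (g(N, K) = -4/1 = -4)
r(n) = -4 + n (r(n) = n - 4 = -4 + n)
12472/r(-250) = 12472/(-4 - 250) = 12472/(-254) = 12472*(-1/254) = -6236/127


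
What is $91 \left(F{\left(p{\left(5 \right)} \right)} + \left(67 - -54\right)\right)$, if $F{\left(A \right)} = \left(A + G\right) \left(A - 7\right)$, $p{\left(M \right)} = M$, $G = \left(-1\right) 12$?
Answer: $12285$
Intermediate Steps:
$G = -12$
$F{\left(A \right)} = \left(-12 + A\right) \left(-7 + A\right)$ ($F{\left(A \right)} = \left(A - 12\right) \left(A - 7\right) = \left(-12 + A\right) \left(-7 + A\right)$)
$91 \left(F{\left(p{\left(5 \right)} \right)} + \left(67 - -54\right)\right) = 91 \left(\left(84 + 5^{2} - 95\right) + \left(67 - -54\right)\right) = 91 \left(\left(84 + 25 - 95\right) + \left(67 + 54\right)\right) = 91 \left(14 + 121\right) = 91 \cdot 135 = 12285$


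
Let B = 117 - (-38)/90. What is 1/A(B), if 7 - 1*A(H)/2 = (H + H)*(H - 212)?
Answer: 2025/89983166 ≈ 2.2504e-5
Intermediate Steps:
B = 5284/45 (B = 117 - (-38)/90 = 117 - 1*(-19/45) = 117 + 19/45 = 5284/45 ≈ 117.42)
A(H) = 14 - 4*H*(-212 + H) (A(H) = 14 - 2*(H + H)*(H - 212) = 14 - 2*2*H*(-212 + H) = 14 - 4*H*(-212 + H))
1/A(B) = 1/(14 - 4*(5284/45)**2 + 848*(5284/45)) = 1/(14 - 4*27920656/2025 + 4480832/45) = 1/(14 - 111682624/2025 + 4480832/45) = 1/(89983166/2025) = 2025/89983166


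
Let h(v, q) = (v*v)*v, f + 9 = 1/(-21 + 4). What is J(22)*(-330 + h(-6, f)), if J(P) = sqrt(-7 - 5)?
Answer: -1092*I*sqrt(3) ≈ -1891.4*I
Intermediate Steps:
f = -154/17 (f = -9 + 1/(-21 + 4) = -9 + 1/(-17) = -9 - 1/17 = -154/17 ≈ -9.0588)
h(v, q) = v**3 (h(v, q) = v**2*v = v**3)
J(P) = 2*I*sqrt(3) (J(P) = sqrt(-12) = 2*I*sqrt(3))
J(22)*(-330 + h(-6, f)) = (2*I*sqrt(3))*(-330 + (-6)**3) = (2*I*sqrt(3))*(-330 - 216) = (2*I*sqrt(3))*(-546) = -1092*I*sqrt(3)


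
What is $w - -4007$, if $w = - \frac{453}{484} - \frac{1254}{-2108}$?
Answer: $\frac{1021970479}{255068} \approx 4006.7$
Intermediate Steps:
$w = - \frac{86997}{255068}$ ($w = \left(-453\right) \frac{1}{484} - - \frac{627}{1054} = - \frac{453}{484} + \frac{627}{1054} = - \frac{86997}{255068} \approx -0.34107$)
$w - -4007 = - \frac{86997}{255068} - -4007 = - \frac{86997}{255068} + 4007 = \frac{1021970479}{255068}$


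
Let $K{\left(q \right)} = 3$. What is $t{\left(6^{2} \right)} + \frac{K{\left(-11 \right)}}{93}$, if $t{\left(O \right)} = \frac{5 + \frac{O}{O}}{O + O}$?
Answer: $\frac{43}{372} \approx 0.11559$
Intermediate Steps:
$t{\left(O \right)} = \frac{3}{O}$ ($t{\left(O \right)} = \frac{5 + 1}{2 O} = 6 \frac{1}{2 O} = \frac{3}{O}$)
$t{\left(6^{2} \right)} + \frac{K{\left(-11 \right)}}{93} = \frac{3}{6^{2}} + \frac{1}{93} \cdot 3 = \frac{3}{36} + \frac{1}{93} \cdot 3 = 3 \cdot \frac{1}{36} + \frac{1}{31} = \frac{1}{12} + \frac{1}{31} = \frac{43}{372}$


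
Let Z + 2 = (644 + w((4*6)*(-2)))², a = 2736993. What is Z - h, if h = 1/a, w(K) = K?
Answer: 972218231501/2736993 ≈ 3.5521e+5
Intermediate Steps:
Z = 355214 (Z = -2 + (644 + (4*6)*(-2))² = -2 + (644 + 24*(-2))² = -2 + (644 - 48)² = -2 + 596² = -2 + 355216 = 355214)
h = 1/2736993 ≈ 3.6536e-7
Z - h = 355214 - 1*1/2736993 = 355214 - 1/2736993 = 972218231501/2736993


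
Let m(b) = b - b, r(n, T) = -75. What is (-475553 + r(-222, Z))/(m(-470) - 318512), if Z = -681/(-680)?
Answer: 118907/79628 ≈ 1.4933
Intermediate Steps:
Z = 681/680 (Z = -681*(-1/680) = 681/680 ≈ 1.0015)
m(b) = 0
(-475553 + r(-222, Z))/(m(-470) - 318512) = (-475553 - 75)/(0 - 318512) = -475628/(-318512) = -475628*(-1/318512) = 118907/79628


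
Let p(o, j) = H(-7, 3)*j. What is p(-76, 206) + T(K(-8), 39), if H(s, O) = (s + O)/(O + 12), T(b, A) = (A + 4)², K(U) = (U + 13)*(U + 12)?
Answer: 26911/15 ≈ 1794.1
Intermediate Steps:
K(U) = (12 + U)*(13 + U) (K(U) = (13 + U)*(12 + U) = (12 + U)*(13 + U))
T(b, A) = (4 + A)²
H(s, O) = (O + s)/(12 + O)
p(o, j) = -4*j/15 (p(o, j) = ((3 - 7)/(12 + 3))*j = (-4/15)*j = ((1/15)*(-4))*j = -4*j/15)
p(-76, 206) + T(K(-8), 39) = -4/15*206 + (4 + 39)² = -824/15 + 43² = -824/15 + 1849 = 26911/15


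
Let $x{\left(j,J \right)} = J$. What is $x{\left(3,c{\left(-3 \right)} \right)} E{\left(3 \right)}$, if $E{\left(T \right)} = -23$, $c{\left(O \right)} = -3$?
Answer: $69$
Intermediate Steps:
$x{\left(3,c{\left(-3 \right)} \right)} E{\left(3 \right)} = \left(-3\right) \left(-23\right) = 69$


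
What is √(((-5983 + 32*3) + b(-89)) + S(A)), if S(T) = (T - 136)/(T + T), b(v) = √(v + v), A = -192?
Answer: √(-847605 + 144*I*√178)/12 ≈ 0.086949 + 76.721*I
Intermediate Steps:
b(v) = √2*√v (b(v) = √(2*v) = √2*√v)
S(T) = (-136 + T)/(2*T) (S(T) = (-136 + T)/((2*T)) = (-136 + T)*(1/(2*T)) = (-136 + T)/(2*T))
√(((-5983 + 32*3) + b(-89)) + S(A)) = √(((-5983 + 32*3) + √2*√(-89)) + (½)*(-136 - 192)/(-192)) = √(((-5983 + 96) + √2*(I*√89)) + (½)*(-1/192)*(-328)) = √((-5887 + I*√178) + 41/48) = √(-282535/48 + I*√178)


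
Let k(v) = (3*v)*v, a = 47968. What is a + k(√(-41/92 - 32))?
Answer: 4404101/92 ≈ 47871.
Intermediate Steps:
k(v) = 3*v²
a + k(√(-41/92 - 32)) = 47968 + 3*(√(-41/92 - 32))² = 47968 + 3*(√(-2985/92))² = 47968 + 3*(I*√68655/46)² = 47968 + 3*(-2985/92) = 47968 - 8955/92 = 4404101/92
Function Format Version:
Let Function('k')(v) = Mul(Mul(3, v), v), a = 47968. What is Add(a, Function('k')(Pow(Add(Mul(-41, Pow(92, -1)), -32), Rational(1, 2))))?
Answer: Rational(4404101, 92) ≈ 47871.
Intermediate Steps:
Function('k')(v) = Mul(3, Pow(v, 2))
Add(a, Function('k')(Pow(Add(Mul(-41, Pow(92, -1)), -32), Rational(1, 2)))) = Add(47968, Mul(3, Pow(Pow(Add(Mul(-41, Pow(92, -1)), -32), Rational(1, 2)), 2))) = Add(47968, Mul(3, Pow(Pow(Add(Mul(-41, Rational(1, 92)), -32), Rational(1, 2)), 2))) = Add(47968, Mul(3, Pow(Pow(Add(Rational(-41, 92), -32), Rational(1, 2)), 2))) = Add(47968, Mul(3, Pow(Pow(Rational(-2985, 92), Rational(1, 2)), 2))) = Add(47968, Mul(3, Pow(Mul(Rational(1, 46), I, Pow(68655, Rational(1, 2))), 2))) = Add(47968, Mul(3, Rational(-2985, 92))) = Add(47968, Rational(-8955, 92)) = Rational(4404101, 92)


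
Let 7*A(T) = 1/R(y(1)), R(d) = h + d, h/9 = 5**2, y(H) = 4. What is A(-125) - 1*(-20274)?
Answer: 32499223/1603 ≈ 20274.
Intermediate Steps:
h = 225 (h = 9*5**2 = 9*25 = 225)
R(d) = 225 + d
A(T) = 1/1603 (A(T) = 1/(7*(225 + 4)) = (1/7)/229 = (1/7)*(1/229) = 1/1603)
A(-125) - 1*(-20274) = 1/1603 - 1*(-20274) = 1/1603 + 20274 = 32499223/1603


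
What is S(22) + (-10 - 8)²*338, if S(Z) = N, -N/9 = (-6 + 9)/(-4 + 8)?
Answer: 438021/4 ≈ 1.0951e+5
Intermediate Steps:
N = -27/4 (N = -9*(-6 + 9)/(-4 + 8) = -27/4 ≈ -6.7500)
S(Z) = -27/4
S(22) + (-10 - 8)²*338 = -27/4 + (-10 - 8)²*338 = -27/4 + (-18)²*338 = -27/4 + 324*338 = -27/4 + 109512 = 438021/4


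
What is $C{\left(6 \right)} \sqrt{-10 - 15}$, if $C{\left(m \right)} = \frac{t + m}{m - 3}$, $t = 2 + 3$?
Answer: $\frac{55 i}{3} \approx 18.333 i$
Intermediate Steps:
$t = 5$
$C{\left(m \right)} = \frac{5 + m}{-3 + m}$ ($C{\left(m \right)} = \frac{5 + m}{m - 3} = \frac{5 + m}{-3 + m}$)
$C{\left(6 \right)} \sqrt{-10 - 15} = \frac{5 + 6}{-3 + 6} \sqrt{-10 - 15} = \frac{1}{3} \cdot 11 \sqrt{-25} = \frac{1}{3} \cdot 11 \cdot 5 i = \frac{11 \cdot 5 i}{3} = \frac{55 i}{3}$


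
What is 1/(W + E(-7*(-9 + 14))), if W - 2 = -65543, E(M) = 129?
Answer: -1/65412 ≈ -1.5288e-5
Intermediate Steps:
W = -65541 (W = 2 - 65543 = -65541)
1/(W + E(-7*(-9 + 14))) = 1/(-65541 + 129) = 1/(-65412) = -1/65412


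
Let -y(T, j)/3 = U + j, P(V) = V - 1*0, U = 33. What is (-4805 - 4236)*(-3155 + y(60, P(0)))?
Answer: 29419414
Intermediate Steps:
P(V) = V (P(V) = V + 0 = V)
y(T, j) = -99 - 3*j (y(T, j) = -3*(33 + j) = -99 - 3*j)
(-4805 - 4236)*(-3155 + y(60, P(0))) = (-4805 - 4236)*(-3155 + (-99 - 3*0)) = -9041*(-3155 + (-99 + 0)) = -9041*(-3155 - 99) = -9041*(-3254) = 29419414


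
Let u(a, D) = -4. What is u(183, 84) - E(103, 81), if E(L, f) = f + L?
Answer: -188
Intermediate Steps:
E(L, f) = L + f
u(183, 84) - E(103, 81) = -4 - (103 + 81) = -4 - 1*184 = -4 - 184 = -188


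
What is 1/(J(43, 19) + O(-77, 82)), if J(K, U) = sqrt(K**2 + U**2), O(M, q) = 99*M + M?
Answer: -770/5928779 - sqrt(2210)/59287790 ≈ -0.00013067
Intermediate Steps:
O(M, q) = 100*M
1/(J(43, 19) + O(-77, 82)) = 1/(sqrt(43**2 + 19**2) + 100*(-77)) = 1/(sqrt(1849 + 361) - 7700) = 1/(sqrt(2210) - 7700) = 1/(-7700 + sqrt(2210))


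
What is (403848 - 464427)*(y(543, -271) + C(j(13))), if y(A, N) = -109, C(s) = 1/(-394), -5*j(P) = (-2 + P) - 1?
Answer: 2601686313/394 ≈ 6.6033e+6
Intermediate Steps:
j(P) = ⅗ - P/5 (j(P) = -((-2 + P) - 1)/5 = -(-3 + P)/5 = ⅗ - P/5)
C(s) = -1/394
(403848 - 464427)*(y(543, -271) + C(j(13))) = (403848 - 464427)*(-109 - 1/394) = -60579*(-42947/394) = 2601686313/394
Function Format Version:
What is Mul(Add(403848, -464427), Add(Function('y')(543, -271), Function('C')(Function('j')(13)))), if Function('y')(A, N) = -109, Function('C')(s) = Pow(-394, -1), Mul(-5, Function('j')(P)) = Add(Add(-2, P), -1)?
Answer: Rational(2601686313, 394) ≈ 6.6033e+6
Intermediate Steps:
Function('j')(P) = Add(Rational(3, 5), Mul(Rational(-1, 5), P)) (Function('j')(P) = Mul(Rational(-1, 5), Add(Add(-2, P), -1)) = Mul(Rational(-1, 5), Add(-3, P)) = Add(Rational(3, 5), Mul(Rational(-1, 5), P)))
Function('C')(s) = Rational(-1, 394)
Mul(Add(403848, -464427), Add(Function('y')(543, -271), Function('C')(Function('j')(13)))) = Mul(Add(403848, -464427), Add(-109, Rational(-1, 394))) = Mul(-60579, Rational(-42947, 394)) = Rational(2601686313, 394)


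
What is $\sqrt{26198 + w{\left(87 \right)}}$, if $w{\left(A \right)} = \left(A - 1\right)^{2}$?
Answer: $\sqrt{33594} \approx 183.29$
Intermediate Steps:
$w{\left(A \right)} = \left(-1 + A\right)^{2}$
$\sqrt{26198 + w{\left(87 \right)}} = \sqrt{26198 + \left(-1 + 87\right)^{2}} = \sqrt{26198 + 86^{2}} = \sqrt{26198 + 7396} = \sqrt{33594}$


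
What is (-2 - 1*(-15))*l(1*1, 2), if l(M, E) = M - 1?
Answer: 0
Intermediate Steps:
l(M, E) = -1 + M
(-2 - 1*(-15))*l(1*1, 2) = (-2 - 1*(-15))*(-1 + 1*1) = (-2 + 15)*(-1 + 1) = 13*0 = 0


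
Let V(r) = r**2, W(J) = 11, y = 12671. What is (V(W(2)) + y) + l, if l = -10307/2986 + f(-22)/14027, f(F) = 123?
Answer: 535643875613/41884622 ≈ 12789.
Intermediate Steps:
l = -144209011/41884622 (l = -10307/2986 + 123/14027 = -144209011/41884622 ≈ -3.4430)
(V(W(2)) + y) + l = (11**2 + 12671) - 144209011/41884622 = (121 + 12671) - 144209011/41884622 = 12792 - 144209011/41884622 = 535643875613/41884622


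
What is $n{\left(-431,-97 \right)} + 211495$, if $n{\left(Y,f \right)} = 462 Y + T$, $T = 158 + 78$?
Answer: $12609$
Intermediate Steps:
$T = 236$
$n{\left(Y,f \right)} = 236 + 462 Y$ ($n{\left(Y,f \right)} = 462 Y + 236 = 236 + 462 Y$)
$n{\left(-431,-97 \right)} + 211495 = \left(236 + 462 \left(-431\right)\right) + 211495 = \left(236 - 199122\right) + 211495 = -198886 + 211495 = 12609$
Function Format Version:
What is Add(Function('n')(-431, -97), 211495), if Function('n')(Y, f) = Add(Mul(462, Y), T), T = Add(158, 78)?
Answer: 12609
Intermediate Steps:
T = 236
Function('n')(Y, f) = Add(236, Mul(462, Y)) (Function('n')(Y, f) = Add(Mul(462, Y), 236) = Add(236, Mul(462, Y)))
Add(Function('n')(-431, -97), 211495) = Add(Add(236, Mul(462, -431)), 211495) = Add(Add(236, -199122), 211495) = Add(-198886, 211495) = 12609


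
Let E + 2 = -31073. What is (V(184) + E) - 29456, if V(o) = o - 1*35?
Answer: -60382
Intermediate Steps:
E = -31075 (E = -2 - 31073 = -31075)
V(o) = -35 + o (V(o) = o - 35 = -35 + o)
(V(184) + E) - 29456 = ((-35 + 184) - 31075) - 29456 = (149 - 31075) - 29456 = -30926 - 29456 = -60382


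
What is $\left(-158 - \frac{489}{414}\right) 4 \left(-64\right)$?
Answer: $\frac{2811776}{69} \approx 40750.0$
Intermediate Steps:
$\left(-158 - \frac{489}{414}\right) 4 \left(-64\right) = \left(-158 - \frac{163}{138}\right) \left(-256\right) = \left(- \frac{21967}{138}\right) \left(-256\right) = \frac{2811776}{69}$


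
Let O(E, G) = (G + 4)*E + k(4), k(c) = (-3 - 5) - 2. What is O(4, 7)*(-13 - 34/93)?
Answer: -42262/93 ≈ -454.43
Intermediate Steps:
k(c) = -10 (k(c) = -8 - 2 = -10)
O(E, G) = -10 + E*(4 + G) (O(E, G) = (G + 4)*E - 10 = (4 + G)*E - 10 = E*(4 + G) - 10 = -10 + E*(4 + G))
O(4, 7)*(-13 - 34/93) = (-10 + 4*4 + 4*7)*(-13 - 34/93) = (-10 + 16 + 28)*(-13 - 34*1/93) = 34*(-13 - 34/93) = 34*(-1243/93) = -42262/93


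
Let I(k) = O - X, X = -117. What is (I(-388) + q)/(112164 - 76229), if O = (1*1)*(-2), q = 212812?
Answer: 212927/35935 ≈ 5.9253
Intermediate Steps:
O = -2 (O = 1*(-2) = -2)
I(k) = 115 (I(k) = -2 - 1*(-117) = -2 + 117 = 115)
(I(-388) + q)/(112164 - 76229) = (115 + 212812)/(112164 - 76229) = 212927/35935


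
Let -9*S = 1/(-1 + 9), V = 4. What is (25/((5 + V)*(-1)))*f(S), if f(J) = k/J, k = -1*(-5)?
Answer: 1000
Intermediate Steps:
S = -1/72 (S = -1/(9*(-1 + 9)) = -1/9/8 = -1/9*1/8 = -1/72 ≈ -0.013889)
k = 5
f(J) = 5/J
(25/((5 + V)*(-1)))*f(S) = (25/((5 + 4)*(-1)))*(5/(-1/72)) = (25/(9*(-1)))*(5*(-72)) = (25/(-9))*(-360) = -1/9*25*(-360) = -25/9*(-360) = 1000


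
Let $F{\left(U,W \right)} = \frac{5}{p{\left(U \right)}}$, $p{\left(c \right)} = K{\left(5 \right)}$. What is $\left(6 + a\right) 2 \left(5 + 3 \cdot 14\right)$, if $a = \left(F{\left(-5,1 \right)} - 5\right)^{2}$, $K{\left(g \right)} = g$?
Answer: $2068$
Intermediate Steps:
$p{\left(c \right)} = 5$
$F{\left(U,W \right)} = 1$ ($F{\left(U,W \right)} = \frac{5}{5} = 5 \cdot \frac{1}{5} = 1$)
$a = 16$ ($a = \left(1 - 5\right)^{2} = \left(-4\right)^{2} = 16$)
$\left(6 + a\right) 2 \left(5 + 3 \cdot 14\right) = \left(6 + 16\right) 2 \left(5 + 3 \cdot 14\right) = 22 \cdot 2 \left(5 + 42\right) = 44 \cdot 47 = 2068$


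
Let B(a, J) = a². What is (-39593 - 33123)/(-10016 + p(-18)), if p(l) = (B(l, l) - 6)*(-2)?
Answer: 18179/2663 ≈ 6.8265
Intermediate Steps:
p(l) = 12 - 2*l² (p(l) = (l² - 6)*(-2) = (-6 + l²)*(-2) = 12 - 2*l²)
(-39593 - 33123)/(-10016 + p(-18)) = (-39593 - 33123)/(-10016 + (12 - 2*(-18)²)) = -72716/(-10016 + (12 - 2*324)) = -72716/(-10016 + (12 - 648)) = -72716/(-10016 - 636) = -72716/(-10652) = -72716*(-1/10652) = 18179/2663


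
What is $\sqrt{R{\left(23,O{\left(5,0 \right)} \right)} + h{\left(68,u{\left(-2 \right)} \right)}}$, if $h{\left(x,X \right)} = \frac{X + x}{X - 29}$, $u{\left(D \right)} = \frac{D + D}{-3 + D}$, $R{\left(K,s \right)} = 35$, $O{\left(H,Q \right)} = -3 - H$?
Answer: $\frac{\sqrt{647331}}{141} \approx 5.7062$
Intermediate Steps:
$u{\left(D \right)} = \frac{2 D}{-3 + D}$
$h{\left(x,X \right)} = \frac{X + x}{-29 + X}$
$\sqrt{R{\left(23,O{\left(5,0 \right)} \right)} + h{\left(68,u{\left(-2 \right)} \right)}} = \sqrt{35 + \frac{2 \left(-2\right) \frac{1}{-3 - 2} + 68}{-29 + 2 \left(-2\right) \frac{1}{-3 - 2}}} = \sqrt{35 + \frac{2 \left(-2\right) \frac{1}{-5} + 68}{-29 + 2 \left(-2\right) \frac{1}{-5}}} = \sqrt{35 + \frac{2 \left(-2\right) \left(- \frac{1}{5}\right) + 68}{-29 + 2 \left(-2\right) \left(- \frac{1}{5}\right)}} = \sqrt{35 + \frac{\frac{4}{5} + 68}{-29 + \frac{4}{5}}} = \sqrt{35 + \frac{1}{- \frac{141}{5}} \cdot \frac{344}{5}} = \sqrt{35 - \frac{344}{141}} = \sqrt{\frac{4591}{141}} = \frac{\sqrt{647331}}{141}$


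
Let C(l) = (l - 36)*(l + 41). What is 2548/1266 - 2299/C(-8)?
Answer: 3035/844 ≈ 3.5960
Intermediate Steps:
C(l) = (-36 + l)*(41 + l)
2548/1266 - 2299/C(-8) = 2548/1266 - 2299/(-1476 + (-8)² + 5*(-8)) = 2548*(1/1266) - 2299/(-1476 + 64 - 40) = 1274/633 - 2299/(-1452) = 1274/633 - 2299*(-1/1452) = 1274/633 + 19/12 = 3035/844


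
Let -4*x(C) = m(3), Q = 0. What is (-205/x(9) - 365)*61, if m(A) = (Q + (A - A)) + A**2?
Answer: -150365/9 ≈ -16707.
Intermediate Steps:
m(A) = A**2 (m(A) = (0 + (A - A)) + A**2 = (0 + 0) + A**2 = 0 + A**2 = A**2)
x(C) = -9/4 (x(C) = -1/4*3**2 = -1/4*9 = -9/4)
(-205/x(9) - 365)*61 = (-205/(-9/4) - 365)*61 = (-205*(-4/9) - 365)*61 = (820/9 - 365)*61 = -2465/9*61 = -150365/9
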